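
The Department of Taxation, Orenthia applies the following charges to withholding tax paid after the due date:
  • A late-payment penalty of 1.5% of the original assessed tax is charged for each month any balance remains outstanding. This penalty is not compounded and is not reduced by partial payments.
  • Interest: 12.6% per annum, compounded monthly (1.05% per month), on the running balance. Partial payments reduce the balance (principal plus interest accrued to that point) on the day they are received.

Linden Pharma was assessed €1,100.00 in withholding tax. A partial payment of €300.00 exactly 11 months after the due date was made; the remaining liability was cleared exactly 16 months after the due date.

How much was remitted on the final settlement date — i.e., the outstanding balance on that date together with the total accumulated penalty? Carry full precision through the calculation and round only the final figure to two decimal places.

Balance at month 11: €1,100.0000 × (1 + 0.0105)^11 = €1,233.9347…
After €300.00 payment: €1,233.9347… − €300.00 = €933.9347…
Balance at month 16: €933.9347… × (1 + 0.0105)^5 = €984.0068…
Penalty: 16 × 1.5% × €1,100.00 = €264.00
Final settlement = outstanding balance + penalty = €984.0068… + €264.00 = €1,248.01

€1,248.01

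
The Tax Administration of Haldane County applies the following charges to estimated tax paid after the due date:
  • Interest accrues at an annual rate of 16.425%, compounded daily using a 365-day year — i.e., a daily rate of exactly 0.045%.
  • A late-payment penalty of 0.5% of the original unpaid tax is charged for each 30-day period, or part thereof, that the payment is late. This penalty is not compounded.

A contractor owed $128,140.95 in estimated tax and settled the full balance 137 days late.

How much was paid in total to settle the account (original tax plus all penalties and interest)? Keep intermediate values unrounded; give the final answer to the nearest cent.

$139,491.07

Penalty periods: ⌈137/30⌉ = 5; penalty = 5 × 0.5% × $128,140.95 = $3,203.52…
Interest: $128,140.95 × ((1 + 0.00045)^137 − 1) = $128,140.95 × 0.06357527… = $8,146.5960…
Total = $128,140.95 + $3,203.5238… + $8,146.5960… = $139,491.07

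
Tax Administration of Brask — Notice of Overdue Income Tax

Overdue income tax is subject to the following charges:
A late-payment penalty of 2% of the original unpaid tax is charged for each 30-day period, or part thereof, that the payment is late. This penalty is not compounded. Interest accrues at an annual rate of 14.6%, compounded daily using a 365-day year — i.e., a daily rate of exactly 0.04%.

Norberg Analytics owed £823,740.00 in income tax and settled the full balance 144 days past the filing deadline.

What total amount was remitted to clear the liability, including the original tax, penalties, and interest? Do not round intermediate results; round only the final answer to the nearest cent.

£954,944.48

Penalty periods: ⌈144/30⌉ = 5; penalty = 5 × 2% × £823,740.00 = £82,374.00
Interest: £823,740.00 × ((1 + 0.0004)^144 − 1) = £823,740.00 × 0.05927899… = £48,830.4791…
Total = £823,740.00 + £82,374.0000 + £48,830.4791… = £954,944.48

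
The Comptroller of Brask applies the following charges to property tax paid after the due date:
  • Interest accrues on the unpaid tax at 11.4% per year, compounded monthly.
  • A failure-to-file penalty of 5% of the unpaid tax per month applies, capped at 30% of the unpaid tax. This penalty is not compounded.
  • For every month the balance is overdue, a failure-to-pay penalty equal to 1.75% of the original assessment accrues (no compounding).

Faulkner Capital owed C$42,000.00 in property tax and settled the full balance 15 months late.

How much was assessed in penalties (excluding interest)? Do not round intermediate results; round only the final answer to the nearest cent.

C$23,625.00

Failure-to-file: 15 × 5% × C$42,000.00 = C$31,500.00, capped at 30% × C$42,000.00 = C$12,600.00
Failure-to-pay penalty = 1.75% × C$42,000.00 × 15 mo = C$11,025.00
Total penalty = C$12,600.00 + C$11,025.00 = C$23,625.00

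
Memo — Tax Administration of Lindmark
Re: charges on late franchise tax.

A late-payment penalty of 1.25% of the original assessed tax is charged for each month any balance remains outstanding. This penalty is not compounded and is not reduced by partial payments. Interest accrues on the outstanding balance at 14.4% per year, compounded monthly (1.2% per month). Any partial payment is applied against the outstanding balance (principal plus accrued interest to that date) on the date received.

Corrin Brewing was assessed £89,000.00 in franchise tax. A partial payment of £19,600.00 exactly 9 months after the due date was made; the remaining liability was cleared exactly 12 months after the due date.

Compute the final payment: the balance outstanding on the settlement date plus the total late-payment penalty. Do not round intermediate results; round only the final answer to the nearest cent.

Balance at month 9: £89,000.0000 × (1 + 0.012)^9 = £99,086.5299…
After £19,600.00 payment: £99,086.5299… − £19,600.00 = £79,486.5299…
Balance at month 12: £79,486.5299… × (1 + 0.012)^3 = £82,382.5205…
Penalty: 12 × 1.25% × £89,000.00 = £13,350.00
Final settlement = outstanding balance + penalty = £82,382.5205… + £13,350.00 = £95,732.52

£95,732.52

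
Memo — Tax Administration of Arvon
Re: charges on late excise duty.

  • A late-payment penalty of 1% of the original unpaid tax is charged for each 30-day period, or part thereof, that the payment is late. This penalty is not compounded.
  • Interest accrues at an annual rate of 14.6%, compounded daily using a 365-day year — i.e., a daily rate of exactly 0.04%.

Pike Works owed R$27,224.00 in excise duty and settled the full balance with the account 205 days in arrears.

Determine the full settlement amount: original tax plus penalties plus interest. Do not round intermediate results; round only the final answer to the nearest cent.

R$31,455.64

Penalty periods: ⌈205/30⌉ = 7; penalty = 7 × 1% × R$27,224.00 = R$1,905.68
Interest: R$27,224.00 × ((1 + 0.0004)^205 − 1) = R$27,224.00 × 0.08543801… = R$2,325.9645…
Total = R$27,224.00 + R$1,905.6800 + R$2,325.9645… = R$31,455.64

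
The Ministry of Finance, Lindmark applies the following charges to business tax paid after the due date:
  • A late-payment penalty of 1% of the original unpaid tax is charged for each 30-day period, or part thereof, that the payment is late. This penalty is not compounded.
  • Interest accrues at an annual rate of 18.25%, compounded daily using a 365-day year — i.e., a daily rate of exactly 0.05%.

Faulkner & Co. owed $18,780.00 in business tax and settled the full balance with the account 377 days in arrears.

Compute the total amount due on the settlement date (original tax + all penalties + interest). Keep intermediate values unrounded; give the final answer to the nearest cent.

$25,116.00

Penalty periods: ⌈377/30⌉ = 13; penalty = 13 × 1% × $18,780.00 = $2,441.40
Interest: $18,780.00 × ((1 + 0.0005)^377 − 1) = $18,780.00 × 0.20738020… = $3,894.6002…
Total = $18,780.00 + $2,441.4000 + $3,894.6002… = $25,116.00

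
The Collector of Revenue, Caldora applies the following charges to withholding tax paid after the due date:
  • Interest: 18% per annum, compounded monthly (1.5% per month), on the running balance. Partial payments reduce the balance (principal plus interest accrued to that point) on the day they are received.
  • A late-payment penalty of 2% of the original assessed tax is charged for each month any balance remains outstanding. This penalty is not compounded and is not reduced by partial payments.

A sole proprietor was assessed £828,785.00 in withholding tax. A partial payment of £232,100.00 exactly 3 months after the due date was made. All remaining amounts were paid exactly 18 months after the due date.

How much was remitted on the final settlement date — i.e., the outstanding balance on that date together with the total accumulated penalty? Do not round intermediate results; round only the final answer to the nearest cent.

Balance at month 3: £828,785.0000 × (1 + 0.015)^3 = £866,642.5520…
After £232,100.00 payment: £866,642.5520… − £232,100.00 = £634,542.5520…
Balance at month 18: £634,542.5520… × (1 + 0.015)^15 = £793,325.4462…
Penalty: 18 × 2% × £828,785.00 = £298,362.60
Final settlement = outstanding balance + penalty = £793,325.4462… + £298,362.60 = £1,091,688.05

£1,091,688.05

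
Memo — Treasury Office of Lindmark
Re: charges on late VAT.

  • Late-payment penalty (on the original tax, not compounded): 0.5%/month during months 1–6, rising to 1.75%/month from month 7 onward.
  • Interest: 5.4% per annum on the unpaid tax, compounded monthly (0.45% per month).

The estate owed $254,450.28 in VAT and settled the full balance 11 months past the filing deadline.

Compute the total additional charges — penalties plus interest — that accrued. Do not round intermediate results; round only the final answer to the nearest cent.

$42,780.45

Penalty, months 1–6: 6 × 0.5% × $254,450.28 = $7,633.51…
Penalty, months 7–11: 5 × 1.75% × $254,450.28 = $22,264.40…
Interest: $254,450.28 × ((1 + 0.0045)^11 − 1) = $254,450.28 × 0.0506289… = $12,882.5433…
Penalties + interest = $29,897.9079 + $12,882.5433… = $42,780.45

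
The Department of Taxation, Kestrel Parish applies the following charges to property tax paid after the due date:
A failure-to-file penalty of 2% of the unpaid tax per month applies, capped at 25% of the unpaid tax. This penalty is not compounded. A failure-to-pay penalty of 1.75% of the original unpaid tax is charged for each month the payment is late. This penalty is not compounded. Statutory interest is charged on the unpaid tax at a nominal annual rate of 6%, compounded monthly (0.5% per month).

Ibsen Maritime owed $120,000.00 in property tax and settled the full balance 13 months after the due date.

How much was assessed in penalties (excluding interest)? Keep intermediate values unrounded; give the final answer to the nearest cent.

Failure-to-file: 13 × 2% × $120,000.00 = $31,200.00, capped at 25% × $120,000.00 = $30,000.00
Failure-to-pay penalty: 13 × 1.75% × $120,000.00 = $27,300.00
Total penalty = $30,000.00 + $27,300.00 = $57,300.00

$57,300.00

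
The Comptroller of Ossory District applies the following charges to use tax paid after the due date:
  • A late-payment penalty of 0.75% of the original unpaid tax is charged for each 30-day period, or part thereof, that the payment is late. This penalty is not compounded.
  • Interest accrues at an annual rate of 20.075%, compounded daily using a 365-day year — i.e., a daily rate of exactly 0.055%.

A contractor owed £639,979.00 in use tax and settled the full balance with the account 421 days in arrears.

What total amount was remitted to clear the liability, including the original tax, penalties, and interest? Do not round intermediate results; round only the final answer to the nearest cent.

£878,673.32

Penalty periods: ⌈421/30⌉ = 15; penalty = 15 × 0.75% × £639,979.00 = £71,997.64…
Interest: £639,979.00 × ((1 + 0.00055)^421 − 1) = £639,979.00 × 0.26047212… = £166,696.6852…
Total = £639,979.00 + £71,997.6375 + £166,696.6852… = £878,673.32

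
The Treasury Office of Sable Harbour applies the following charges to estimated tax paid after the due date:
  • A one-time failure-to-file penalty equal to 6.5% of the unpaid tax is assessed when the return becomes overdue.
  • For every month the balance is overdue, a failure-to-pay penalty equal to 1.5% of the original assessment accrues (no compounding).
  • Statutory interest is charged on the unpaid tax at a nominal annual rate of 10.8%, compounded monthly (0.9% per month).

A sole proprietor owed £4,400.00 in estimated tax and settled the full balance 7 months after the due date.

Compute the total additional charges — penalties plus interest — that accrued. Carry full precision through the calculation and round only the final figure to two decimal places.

Failure-to-file penalty: 6.5% × £4,400.00 = £286.00
Failure-to-pay penalty: 7 × 1.5% × £4,400.00 = £462.00
Interest: £4,400.00 × ((1 + 0.009)^7 − 1) = £4,400.00 × 0.0647267… = £284.7977…
Penalties + interest = £748.0000 + £284.7977… = £1,032.80

£1,032.80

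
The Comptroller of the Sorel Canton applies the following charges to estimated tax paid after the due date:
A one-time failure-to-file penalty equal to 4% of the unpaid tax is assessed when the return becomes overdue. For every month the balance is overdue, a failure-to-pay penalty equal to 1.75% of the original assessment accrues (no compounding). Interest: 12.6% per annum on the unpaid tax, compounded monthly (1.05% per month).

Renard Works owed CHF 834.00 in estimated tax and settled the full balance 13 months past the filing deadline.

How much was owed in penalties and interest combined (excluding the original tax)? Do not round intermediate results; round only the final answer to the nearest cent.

CHF 344.39

Failure-to-file penalty: 4% × CHF 834.00 = CHF 33.36
Failure-to-pay penalty: 13 × 1.75% × CHF 834.00 = CHF 189.74…
Interest: CHF 834.00 × ((1 + 0.0105)^13 − 1) = CHF 834.00 × 0.1454394… = CHF 121.2965…
Penalties + interest = CHF 223.0950 + CHF 121.2965… = CHF 344.39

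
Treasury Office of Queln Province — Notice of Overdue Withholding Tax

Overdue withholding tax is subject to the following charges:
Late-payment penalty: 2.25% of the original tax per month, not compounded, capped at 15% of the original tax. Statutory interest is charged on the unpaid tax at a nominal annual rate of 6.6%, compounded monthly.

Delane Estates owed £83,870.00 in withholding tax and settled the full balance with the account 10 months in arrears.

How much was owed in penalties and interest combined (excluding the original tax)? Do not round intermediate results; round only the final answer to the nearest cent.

Penalty (uncapped): 10 × 2.25% × £83,870.00 = £18,870.75; cap = 15% × £83,870.00 = £12,580.50 → penalty = £12,580.50
Interest (6.6%/yr ÷ 12 = 0.55%/month): £83,870.00 × ((1 + 0.0055)^10 − 1) = £4,728.7087…
Penalties + interest = £12,580.5000 + £4,728.7087… = £17,309.21

£17,309.21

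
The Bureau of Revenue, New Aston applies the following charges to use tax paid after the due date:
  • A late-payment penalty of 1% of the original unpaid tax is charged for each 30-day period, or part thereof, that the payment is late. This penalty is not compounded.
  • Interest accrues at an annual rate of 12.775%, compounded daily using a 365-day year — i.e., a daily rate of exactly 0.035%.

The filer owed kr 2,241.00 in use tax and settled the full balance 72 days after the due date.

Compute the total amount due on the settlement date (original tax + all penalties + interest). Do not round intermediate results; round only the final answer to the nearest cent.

kr 2,365.41

Penalty periods: ⌈72/30⌉ = 3; penalty = 3 × 1% × kr 2,241.00 = kr 67.23
Interest: kr 2,241.00 × ((1 + 0.00035)^72 − 1) = kr 2,241.00 × 0.02551568… = kr 57.1806…
Total = kr 2,241.00 + kr 67.2300 + kr 57.1806… = kr 2,365.41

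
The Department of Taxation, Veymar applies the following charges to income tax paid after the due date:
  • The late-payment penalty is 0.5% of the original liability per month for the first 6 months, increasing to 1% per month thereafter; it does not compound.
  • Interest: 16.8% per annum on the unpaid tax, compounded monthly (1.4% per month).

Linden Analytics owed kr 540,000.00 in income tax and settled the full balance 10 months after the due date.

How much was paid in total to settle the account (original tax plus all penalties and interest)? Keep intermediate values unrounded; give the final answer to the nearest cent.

Penalty, months 1–6: 6 × 0.5% × kr 540,000.00 = kr 16,200.00
Penalty, months 7–10: 4 × 1% × kr 540,000.00 = kr 21,600.00
Interest: kr 540,000.00 × ((1 + 0.014)^10 − 1) = kr 540,000.00 × 0.1491575… = kr 80,545.0416…
Total = kr 540,000.00 + kr 37,800.0000 + kr 80,545.0416… = kr 658,345.04

kr 658,345.04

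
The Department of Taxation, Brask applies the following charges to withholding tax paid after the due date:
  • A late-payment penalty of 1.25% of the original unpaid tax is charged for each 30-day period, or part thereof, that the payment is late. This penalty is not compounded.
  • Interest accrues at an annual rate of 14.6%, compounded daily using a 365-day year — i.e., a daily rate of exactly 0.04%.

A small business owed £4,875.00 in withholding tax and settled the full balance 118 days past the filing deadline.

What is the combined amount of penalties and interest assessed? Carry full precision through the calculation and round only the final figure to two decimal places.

Penalty periods: ⌈118/30⌉ = 4; penalty = 4 × 1.25% × £4,875.00 = £243.75
Interest: £4,875.00 × ((1 + 0.0004)^118 − 1) = £4,875.00 × 0.04832176… = £235.5686…
Penalties + interest = £243.7500 + £235.5686… = £479.32

£479.32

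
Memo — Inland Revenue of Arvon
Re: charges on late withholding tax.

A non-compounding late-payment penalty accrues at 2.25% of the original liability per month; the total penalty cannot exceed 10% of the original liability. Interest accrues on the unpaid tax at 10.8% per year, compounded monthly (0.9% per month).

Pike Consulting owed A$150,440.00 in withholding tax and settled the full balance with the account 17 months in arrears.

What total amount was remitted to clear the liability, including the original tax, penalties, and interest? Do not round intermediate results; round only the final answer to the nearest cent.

Penalty (uncapped): 17 × 2.25% × A$150,440.00 = A$57,543.30; cap = 10% × A$150,440.00 = A$15,044.00 → penalty = A$15,044.00
Interest: A$150,440.00 × ((1 + 0.009)^17 − 1) = A$150,440.00 × 0.1645277… = A$24,751.5483…
Total = A$150,440.00 + A$15,044.0000 + A$24,751.5483… = A$190,235.55

A$190,235.55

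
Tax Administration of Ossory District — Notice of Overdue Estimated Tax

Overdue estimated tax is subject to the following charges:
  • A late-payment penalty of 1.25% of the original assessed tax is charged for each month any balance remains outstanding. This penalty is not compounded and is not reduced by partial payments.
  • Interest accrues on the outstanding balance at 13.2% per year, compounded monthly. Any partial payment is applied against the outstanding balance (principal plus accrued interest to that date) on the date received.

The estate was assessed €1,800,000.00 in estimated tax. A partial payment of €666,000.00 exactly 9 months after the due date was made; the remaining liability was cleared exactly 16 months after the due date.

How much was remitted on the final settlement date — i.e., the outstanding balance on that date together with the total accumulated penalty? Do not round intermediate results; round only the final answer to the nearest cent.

Monthly rate = 13.2% ÷ 12 = 1.1%
Balance at month 9: €1,800,000.0000 × (1 + 0.011)^9 = €1,986,245.4046…
After €666,000.00 payment: €1,986,245.4046… − €666,000.00 = €1,320,245.4046…
Balance at month 16: €1,320,245.4046… × (1 + 0.011)^7 = €1,425,321.2290…
Penalty: 16 × 1.25% × €1,800,000.00 = €360,000.00
Final settlement = outstanding balance + penalty = €1,425,321.2290… + €360,000.00 = €1,785,321.23

€1,785,321.23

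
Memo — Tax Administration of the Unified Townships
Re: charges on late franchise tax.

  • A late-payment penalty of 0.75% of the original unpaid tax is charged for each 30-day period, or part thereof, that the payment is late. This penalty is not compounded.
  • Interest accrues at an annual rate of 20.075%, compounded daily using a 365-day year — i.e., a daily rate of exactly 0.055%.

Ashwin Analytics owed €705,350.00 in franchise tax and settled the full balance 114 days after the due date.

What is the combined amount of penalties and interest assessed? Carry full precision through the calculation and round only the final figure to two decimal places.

€66,788.91

Penalty periods: ⌈114/30⌉ = 4; penalty = 4 × 0.75% × €705,350.00 = €21,160.50
Interest: €705,350.00 × ((1 + 0.00055)^114 − 1) = €705,350.00 × 0.06468903… = €45,628.4057…
Penalties + interest = €21,160.5000 + €45,628.4057… = €66,788.91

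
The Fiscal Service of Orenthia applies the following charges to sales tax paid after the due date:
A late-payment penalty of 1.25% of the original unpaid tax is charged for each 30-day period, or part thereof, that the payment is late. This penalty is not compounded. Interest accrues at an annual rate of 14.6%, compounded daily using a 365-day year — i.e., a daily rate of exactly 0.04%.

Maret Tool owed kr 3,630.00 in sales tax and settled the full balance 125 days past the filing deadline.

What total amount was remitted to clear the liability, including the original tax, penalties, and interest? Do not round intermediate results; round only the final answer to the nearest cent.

Penalty periods: ⌈125/30⌉ = 5; penalty = 5 × 1.25% × kr 3,630.00 = kr 226.88…
Interest: kr 3,630.00 × ((1 + 0.0004)^125 − 1) = kr 3,630.00 × 0.05126059… = kr 186.0759…
Total = kr 3,630.00 + kr 226.8750 + kr 186.0759… = kr 4,042.95

kr 4,042.95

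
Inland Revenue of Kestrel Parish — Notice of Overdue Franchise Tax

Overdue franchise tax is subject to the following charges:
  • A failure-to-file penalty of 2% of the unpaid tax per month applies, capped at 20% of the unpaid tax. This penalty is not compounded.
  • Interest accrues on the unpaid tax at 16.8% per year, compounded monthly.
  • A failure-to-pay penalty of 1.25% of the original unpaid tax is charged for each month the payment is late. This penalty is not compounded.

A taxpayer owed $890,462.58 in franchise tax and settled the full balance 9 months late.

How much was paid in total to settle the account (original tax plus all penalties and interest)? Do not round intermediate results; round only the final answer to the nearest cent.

$1,269,613.89

Failure-to-file: 9 × 2% × $890,462.58 = $160,283.26… (under the 20% cap)
Failure-to-pay penalty: 9 × 1.25% × $890,462.58 = $100,177.04…
Interest (16.8%/yr ÷ 12 = 1.4%/month): $890,462.58 × ((1 + 0.014)^9 − 1) = $118,691.0082…
Total = $890,462.58 + $260,460.3047… + $118,691.0082… = $1,269,613.89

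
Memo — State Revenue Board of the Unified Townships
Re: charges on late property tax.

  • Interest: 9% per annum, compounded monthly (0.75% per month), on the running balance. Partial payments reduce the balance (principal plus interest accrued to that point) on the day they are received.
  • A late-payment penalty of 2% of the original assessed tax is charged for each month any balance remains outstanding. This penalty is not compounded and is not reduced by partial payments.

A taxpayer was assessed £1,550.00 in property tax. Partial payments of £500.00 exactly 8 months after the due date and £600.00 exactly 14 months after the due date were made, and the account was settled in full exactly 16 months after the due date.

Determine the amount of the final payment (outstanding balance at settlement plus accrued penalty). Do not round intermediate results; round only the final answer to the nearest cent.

£1,103.00

Balance at month 8: £1,550.0000 × (1 + 0.0075)^8 = £1,645.4782…
After £500.00 payment: £1,645.4782… − £500.00 = £1,145.4782…
Balance at month 14: £1,145.4782… × (1 + 0.0075)^6 = £1,198.0010…
After £600.00 payment: £1,198.0010… − £600.00 = £598.0010…
Balance at month 16: £598.0010… × (1 + 0.0075)^2 = £607.0046…
Penalty: 16 × 2% × £1,550.00 = £496.00
Final settlement = outstanding balance + penalty = £607.0046… + £496.00 = £1,103.00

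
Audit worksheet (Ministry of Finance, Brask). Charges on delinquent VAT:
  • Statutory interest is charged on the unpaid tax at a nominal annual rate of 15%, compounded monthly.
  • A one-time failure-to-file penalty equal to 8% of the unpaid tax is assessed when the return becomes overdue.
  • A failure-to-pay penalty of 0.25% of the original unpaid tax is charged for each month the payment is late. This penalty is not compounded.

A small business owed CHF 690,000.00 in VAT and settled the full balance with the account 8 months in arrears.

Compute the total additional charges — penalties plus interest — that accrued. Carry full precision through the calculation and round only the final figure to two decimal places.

Failure-to-file penalty: 8% × CHF 690,000.00 = CHF 55,200.00
Failure-to-pay penalty = 0.25% × CHF 690,000.00 × 8 mo = CHF 13,800.00
Interest (15%/yr ÷ 12 = 1.25%/month): CHF 690,000.00 × ((1 + 0.0125)^8 − 1) = CHF 72,095.4098…
Penalties + interest = CHF 69,000.0000 + CHF 72,095.4098… = CHF 141,095.41

CHF 141,095.41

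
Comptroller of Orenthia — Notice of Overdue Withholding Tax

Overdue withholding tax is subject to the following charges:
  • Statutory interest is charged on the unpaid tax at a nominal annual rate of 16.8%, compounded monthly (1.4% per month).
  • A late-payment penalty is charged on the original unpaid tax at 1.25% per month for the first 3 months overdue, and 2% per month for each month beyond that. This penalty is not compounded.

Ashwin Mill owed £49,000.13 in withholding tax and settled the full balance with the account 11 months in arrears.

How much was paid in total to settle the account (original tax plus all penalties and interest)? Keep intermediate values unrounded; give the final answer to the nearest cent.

Penalty, months 1–3: 3 × 1.25% × £49,000.13 = £1,837.50…
Penalty, months 4–11: 8 × 2% × £49,000.13 = £7,840.02…
Interest: £49,000.13 × ((1 + 0.014)^11 − 1) = £49,000.13 × 0.1652457… = £8,097.0603…
Total = £49,000.13 + £9,677.5257… + £8,097.0603… = £66,774.72

£66,774.72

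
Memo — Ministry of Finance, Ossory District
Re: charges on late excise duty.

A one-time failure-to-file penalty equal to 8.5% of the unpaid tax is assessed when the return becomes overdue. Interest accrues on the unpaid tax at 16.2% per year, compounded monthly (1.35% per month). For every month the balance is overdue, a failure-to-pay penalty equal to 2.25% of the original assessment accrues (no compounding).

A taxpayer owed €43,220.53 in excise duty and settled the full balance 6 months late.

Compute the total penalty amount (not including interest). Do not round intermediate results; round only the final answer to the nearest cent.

€9,508.52

Failure-to-file penalty: 8.5% × €43,220.53 = €3,673.75…
Failure-to-pay penalty: 6 × 2.25% × €43,220.53 = €5,834.77…
Total penalty = €3,673.75… + €5,834.77… = €9,508.52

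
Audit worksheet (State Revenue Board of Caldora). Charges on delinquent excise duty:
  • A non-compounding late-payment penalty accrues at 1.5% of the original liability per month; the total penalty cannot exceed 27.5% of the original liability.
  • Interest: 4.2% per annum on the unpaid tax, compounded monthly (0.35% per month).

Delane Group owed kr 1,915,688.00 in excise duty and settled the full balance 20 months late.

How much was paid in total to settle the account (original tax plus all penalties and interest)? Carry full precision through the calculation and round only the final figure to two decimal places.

Penalty (uncapped): 20 × 1.5% × kr 1,915,688.00 = kr 574,706.40; cap = 27.5% × kr 1,915,688.00 = kr 526,814.20 → penalty = kr 526,814.20
Interest: kr 1,915,688.00 × ((1 + 0.0035)^20 − 1) = kr 1,915,688.00 × 0.0723771… = kr 138,651.9664…
Total = kr 1,915,688.00 + kr 526,814.2000 + kr 138,651.9664… = kr 2,581,154.17

kr 2,581,154.17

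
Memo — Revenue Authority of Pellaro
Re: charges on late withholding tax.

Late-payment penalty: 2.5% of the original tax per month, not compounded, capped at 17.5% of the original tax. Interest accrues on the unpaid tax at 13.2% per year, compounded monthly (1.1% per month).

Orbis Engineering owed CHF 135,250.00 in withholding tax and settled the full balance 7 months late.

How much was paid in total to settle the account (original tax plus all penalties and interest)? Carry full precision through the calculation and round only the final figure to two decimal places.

CHF 169,683.04

Penalty (uncapped): 7 × 2.5% × CHF 135,250.00 = CHF 23,668.75; cap = 17.5% × CHF 135,250.00 = CHF 23,668.75 → penalty = CHF 23,668.75
Interest: CHF 135,250.00 × ((1 + 0.011)^7 − 1) = CHF 135,250.00 × 0.0795881… = CHF 10,764.2906…
Total = CHF 135,250.00 + CHF 23,668.7500 + CHF 10,764.2906… = CHF 169,683.04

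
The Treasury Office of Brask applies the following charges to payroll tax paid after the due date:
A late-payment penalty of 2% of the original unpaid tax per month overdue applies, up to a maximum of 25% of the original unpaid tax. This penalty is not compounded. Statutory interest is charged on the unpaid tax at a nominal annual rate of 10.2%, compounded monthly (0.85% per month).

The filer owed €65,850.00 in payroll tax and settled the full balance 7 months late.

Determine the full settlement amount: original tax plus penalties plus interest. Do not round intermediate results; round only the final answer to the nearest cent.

€79,088.41

Penalty: 7 × 2% × €65,850.00 = €9,219.00 (below the 25% cap of €16,462.50)
Interest: €65,850.00 × ((1 + 0.0085)^7 − 1) = €65,850.00 × 0.0610389… = €4,019.4134…
Total = €65,850.00 + €9,219.0000 + €4,019.4134… = €79,088.41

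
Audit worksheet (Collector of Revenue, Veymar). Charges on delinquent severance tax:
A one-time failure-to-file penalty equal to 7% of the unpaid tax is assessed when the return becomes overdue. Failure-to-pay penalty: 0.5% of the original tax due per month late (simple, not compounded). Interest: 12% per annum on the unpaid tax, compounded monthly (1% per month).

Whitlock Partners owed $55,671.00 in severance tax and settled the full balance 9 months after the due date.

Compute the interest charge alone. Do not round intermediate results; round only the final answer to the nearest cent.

Interest: $55,671.00 × ((1 + 0.01)^9 − 1) = $55,671.00 × 0.0936853… = $5,215.5528…

$5,215.55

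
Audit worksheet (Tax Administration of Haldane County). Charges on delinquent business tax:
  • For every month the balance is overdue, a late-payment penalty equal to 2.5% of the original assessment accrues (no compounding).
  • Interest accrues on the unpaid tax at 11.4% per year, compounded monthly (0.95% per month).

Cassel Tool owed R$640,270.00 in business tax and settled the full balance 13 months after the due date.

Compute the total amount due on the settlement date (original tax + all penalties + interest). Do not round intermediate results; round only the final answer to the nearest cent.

R$932,099.07

Late-payment penalty: 13 × 2.5% × R$640,270.00 = R$208,087.75
Interest: R$640,270.00 × ((1 + 0.0095)^13 − 1) = R$640,270.00 × 0.1307906… = R$83,741.3191…
Total = R$640,270.00 + R$208,087.7500 + R$83,741.3191… = R$932,099.07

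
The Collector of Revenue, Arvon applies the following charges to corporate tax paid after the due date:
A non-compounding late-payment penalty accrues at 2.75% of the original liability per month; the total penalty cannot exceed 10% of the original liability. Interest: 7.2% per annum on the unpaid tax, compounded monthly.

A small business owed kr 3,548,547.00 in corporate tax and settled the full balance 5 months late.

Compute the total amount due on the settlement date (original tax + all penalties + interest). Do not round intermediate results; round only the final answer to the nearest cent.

kr 4,011,143.27

Penalty (uncapped): 5 × 2.75% × kr 3,548,547.00 = kr 487,925.21…; cap = 10% × kr 3,548,547.00 = kr 354,854.70 → penalty = kr 354,854.70
Interest (7.2%/yr ÷ 12 = 0.6%/month): kr 3,548,547.00 × ((1 + 0.006)^5 − 1) = kr 107,741.5748…
Total = kr 3,548,547.00 + kr 354,854.7000 + kr 107,741.5748… = kr 4,011,143.27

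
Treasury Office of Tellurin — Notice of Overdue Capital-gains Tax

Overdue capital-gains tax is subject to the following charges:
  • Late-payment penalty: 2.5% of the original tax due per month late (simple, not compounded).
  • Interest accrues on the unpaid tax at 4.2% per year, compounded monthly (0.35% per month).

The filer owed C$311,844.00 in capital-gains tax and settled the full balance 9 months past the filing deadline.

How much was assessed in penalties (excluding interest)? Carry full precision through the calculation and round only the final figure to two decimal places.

Late-payment penalty: 9 × 2.5% × C$311,844.00 = C$70,164.90

C$70,164.90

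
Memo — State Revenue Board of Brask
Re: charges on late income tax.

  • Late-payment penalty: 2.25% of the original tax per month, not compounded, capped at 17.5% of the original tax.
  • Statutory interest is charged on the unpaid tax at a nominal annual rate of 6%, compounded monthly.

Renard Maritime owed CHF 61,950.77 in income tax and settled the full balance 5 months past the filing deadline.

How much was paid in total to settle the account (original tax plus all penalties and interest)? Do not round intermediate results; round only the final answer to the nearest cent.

CHF 70,484.57

Penalty: 5 × 2.25% × CHF 61,950.77 = CHF 6,969.46… (below the 17.5% cap of CHF 10,841.38…)
Interest (6%/yr ÷ 12 = 0.5%/month): CHF 61,950.77 × ((1 + 0.005)^5 − 1) = CHF 1,564.3346…
Total = CHF 61,950.77 + CHF 6,969.4616… + CHF 1,564.3346… = CHF 70,484.57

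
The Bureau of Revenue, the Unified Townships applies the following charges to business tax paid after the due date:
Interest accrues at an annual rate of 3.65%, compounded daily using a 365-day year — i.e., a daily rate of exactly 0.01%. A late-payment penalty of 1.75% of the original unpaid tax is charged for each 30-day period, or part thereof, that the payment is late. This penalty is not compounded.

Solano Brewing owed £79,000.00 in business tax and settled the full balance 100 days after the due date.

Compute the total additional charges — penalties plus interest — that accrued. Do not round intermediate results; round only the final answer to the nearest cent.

Penalty periods: ⌈100/30⌉ = 4; penalty = 4 × 1.75% × £79,000.00 = £5,530.00
Interest: £79,000.00 × ((1 + 0.0001)^100 − 1) = £79,000.00 × 0.01004966… = £793.9233…
Penalties + interest = £5,530.0000 + £793.9233… = £6,323.92

£6,323.92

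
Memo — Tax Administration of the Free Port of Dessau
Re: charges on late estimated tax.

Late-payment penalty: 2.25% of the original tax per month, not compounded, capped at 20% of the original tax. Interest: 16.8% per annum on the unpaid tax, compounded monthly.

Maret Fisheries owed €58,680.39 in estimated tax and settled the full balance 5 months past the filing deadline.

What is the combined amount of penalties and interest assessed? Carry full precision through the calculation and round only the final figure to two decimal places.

€10,825.81

Penalty: 5 × 2.25% × €58,680.39 = €6,601.54… (below the 20% cap of €11,736.08…)
Interest (16.8%/yr ÷ 12 = 1.4%/month): €58,680.39 × ((1 + 0.014)^5 − 1) = €4,224.2624…
Penalties + interest = €6,601.5439… + €4,224.2624… = €10,825.81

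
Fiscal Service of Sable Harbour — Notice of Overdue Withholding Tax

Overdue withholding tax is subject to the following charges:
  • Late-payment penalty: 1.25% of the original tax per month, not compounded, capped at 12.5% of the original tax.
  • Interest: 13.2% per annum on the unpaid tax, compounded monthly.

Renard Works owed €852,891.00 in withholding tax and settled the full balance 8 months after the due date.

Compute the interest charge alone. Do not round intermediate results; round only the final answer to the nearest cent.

€78,008.46

Interest (13.2%/yr ÷ 12 = 1.1%/month): €852,891.00 × ((1 + 0.011)^8 − 1) = €78,008.4556…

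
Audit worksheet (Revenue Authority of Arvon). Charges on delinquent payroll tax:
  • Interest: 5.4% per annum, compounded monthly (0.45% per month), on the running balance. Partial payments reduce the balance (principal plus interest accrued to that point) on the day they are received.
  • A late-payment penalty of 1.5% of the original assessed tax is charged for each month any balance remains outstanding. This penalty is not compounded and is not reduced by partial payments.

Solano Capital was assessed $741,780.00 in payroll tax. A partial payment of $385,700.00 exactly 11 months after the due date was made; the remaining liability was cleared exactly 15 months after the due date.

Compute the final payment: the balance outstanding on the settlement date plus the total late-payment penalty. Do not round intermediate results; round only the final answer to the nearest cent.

Balance at month 11: $741,780.0000 × (1 + 0.0045)^11 = $779,335.5216…
After $385,700.00 payment: $779,335.5216… − $385,700.00 = $393,635.5216…
Balance at month 15: $393,635.5216… × (1 + 0.0045)^4 = $400,768.9314…
Penalty: 15 × 1.5% × $741,780.00 = $166,900.50
Final settlement = outstanding balance + penalty = $400,768.9314… + $166,900.50 = $567,669.43

$567,669.43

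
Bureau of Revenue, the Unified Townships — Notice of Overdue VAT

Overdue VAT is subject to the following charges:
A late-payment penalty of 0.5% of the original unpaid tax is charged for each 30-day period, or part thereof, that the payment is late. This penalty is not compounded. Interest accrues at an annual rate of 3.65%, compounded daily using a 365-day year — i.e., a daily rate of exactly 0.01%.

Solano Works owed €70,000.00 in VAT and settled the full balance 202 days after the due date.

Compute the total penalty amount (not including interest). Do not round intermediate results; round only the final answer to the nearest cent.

Penalty periods: ⌈202/30⌉ = 7; penalty = 7 × 0.5% × €70,000.00 = €2,450.00

€2,450.00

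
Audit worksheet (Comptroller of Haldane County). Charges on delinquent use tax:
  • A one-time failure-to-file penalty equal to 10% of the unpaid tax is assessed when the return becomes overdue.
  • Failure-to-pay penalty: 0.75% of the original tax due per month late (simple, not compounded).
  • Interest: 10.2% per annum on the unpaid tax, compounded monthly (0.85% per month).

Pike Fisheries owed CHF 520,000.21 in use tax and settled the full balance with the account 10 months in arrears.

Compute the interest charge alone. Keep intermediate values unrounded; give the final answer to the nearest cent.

CHF 45,929.57

Interest: CHF 520,000.21 × ((1 + 0.0085)^10 − 1) = CHF 520,000.21 × 0.0883261… = CHF 45,929.5658…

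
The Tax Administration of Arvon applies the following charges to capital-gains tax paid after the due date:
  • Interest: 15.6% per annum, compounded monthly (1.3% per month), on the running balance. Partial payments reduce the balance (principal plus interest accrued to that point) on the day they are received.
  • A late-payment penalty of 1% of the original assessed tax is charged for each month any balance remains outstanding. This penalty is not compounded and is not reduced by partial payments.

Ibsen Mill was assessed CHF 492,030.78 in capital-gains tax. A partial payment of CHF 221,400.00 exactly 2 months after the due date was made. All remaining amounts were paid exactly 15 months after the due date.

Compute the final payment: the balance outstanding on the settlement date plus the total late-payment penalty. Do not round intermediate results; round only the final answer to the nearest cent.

Balance at month 2: CHF 492,030.7800 × (1 + 0.013)^2 = CHF 504,906.7335…
After CHF 221,400.00 payment: CHF 504,906.7335… − CHF 221,400.00 = CHF 283,506.7335…
Balance at month 15: CHF 283,506.7335… × (1 + 0.013)^13 = CHF 335,340.6238…
Penalty: 15 × 1% × CHF 492,030.78 = CHF 73,804.62…
Final settlement = outstanding balance + penalty = CHF 335,340.6238… + CHF 73,804.62… = CHF 409,145.24

CHF 409,145.24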